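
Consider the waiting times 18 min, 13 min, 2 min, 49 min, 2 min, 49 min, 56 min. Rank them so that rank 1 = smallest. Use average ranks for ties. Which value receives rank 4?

Sorted (ascending): 2, 2, 13, 18, 49, 49, 56
The 2 values of 2 occupy positions 1–2 → average rank (1+2)/2 = 1.5.
The 2 values of 49 occupy positions 5–6 → average rank (5+6)/2 = 5.5.
Rank 4 → value 18.

18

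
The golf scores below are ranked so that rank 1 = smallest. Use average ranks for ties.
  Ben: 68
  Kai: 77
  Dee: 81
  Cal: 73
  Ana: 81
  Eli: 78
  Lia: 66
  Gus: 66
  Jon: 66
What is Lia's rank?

2

Sorted (ascending): 66, 66, 66, 68, 73, 77, 78, 81, 81
The 3 values of 66 occupy positions 1–3 → average rank 2.
The 2 values of 81 occupy positions 8–9 → average rank (8+9)/2 = 8.5.
Lia has value 66 → rank 2.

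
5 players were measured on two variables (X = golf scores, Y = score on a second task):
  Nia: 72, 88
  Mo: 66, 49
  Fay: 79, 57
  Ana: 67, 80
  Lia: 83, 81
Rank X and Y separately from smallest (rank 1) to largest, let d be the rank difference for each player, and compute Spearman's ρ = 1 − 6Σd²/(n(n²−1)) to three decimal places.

Ranks of variable 1: 3, 1, 4, 2, 5
Ranks of variable 2: 5, 1, 2, 3, 4
d = r₁ − r₂: -2, 0, 2, -1, 1
d²: 4, 0, 4, 1, 1; Σd² = 10
ρ = 1 − 6·10/(5·24) = 1 − 60/120 = 0.500

0.500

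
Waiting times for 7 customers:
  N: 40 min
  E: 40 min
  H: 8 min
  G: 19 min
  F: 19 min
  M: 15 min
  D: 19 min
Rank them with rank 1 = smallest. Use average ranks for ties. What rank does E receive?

Sorted (ascending): 8, 15, 19, 19, 19, 40, 40
The 3 values of 19 occupy positions 3–5 → average rank 4.
The 2 values of 40 occupy positions 6–7 → average rank (6+7)/2 = 6.5.
E has value 40 min → rank 6.5.

6.5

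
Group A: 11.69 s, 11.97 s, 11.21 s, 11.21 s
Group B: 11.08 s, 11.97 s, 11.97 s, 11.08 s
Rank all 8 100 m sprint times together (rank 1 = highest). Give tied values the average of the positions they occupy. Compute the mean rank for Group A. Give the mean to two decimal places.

Sorted (descending): 11.97, 11.97, 11.97, 11.69, 11.21, 11.21, 11.08, 11.08
The 3 values of 11.97 occupy positions 1–3 → average rank 2.
The 2 values of 11.21 occupy positions 5–6 → average rank (5+6)/2 = 5.5.
The 2 values of 11.08 occupy positions 7–8 → average rank (7+8)/2 = 7.5.
Group A values → pooled ranks: 11.69→4, 11.97→2, 11.21→5.5, 11.21→5.5
Mean rank = (4 + 2 + 5.5 + 5.5) / 4 = 4.25

4.25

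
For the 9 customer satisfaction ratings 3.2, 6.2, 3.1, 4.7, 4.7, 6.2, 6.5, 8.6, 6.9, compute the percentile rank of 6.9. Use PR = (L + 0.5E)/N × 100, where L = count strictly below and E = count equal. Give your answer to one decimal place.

83.3

N = 9.
Strictly below 6.9: 7. Equal to 6.9: 1.
PR = (7 + 0.5·1)/9 × 100 = 83.3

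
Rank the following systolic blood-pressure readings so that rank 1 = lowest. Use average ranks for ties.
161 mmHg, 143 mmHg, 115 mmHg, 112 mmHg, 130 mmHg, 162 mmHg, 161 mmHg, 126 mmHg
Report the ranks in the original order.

6.5, 5, 2, 1, 4, 8, 6.5, 3

Sorted (ascending): 112, 115, 126, 130, 143, 161, 161, 162
The 2 values of 161 occupy positions 6–7 → average rank (6+7)/2 = 6.5.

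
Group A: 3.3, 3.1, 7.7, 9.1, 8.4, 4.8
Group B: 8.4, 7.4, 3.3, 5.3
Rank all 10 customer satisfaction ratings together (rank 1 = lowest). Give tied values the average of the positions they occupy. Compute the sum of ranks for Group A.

33

Sorted (ascending): 3.1, 3.3, 3.3, 4.8, 5.3, 7.4, 7.7, 8.4, 8.4, 9.1
The 2 values of 3.3 occupy positions 2–3 → average rank (2+3)/2 = 2.5.
The 2 values of 8.4 occupy positions 8–9 → average rank (8+9)/2 = 8.5.
Group A values → pooled ranks: 3.3→2.5, 3.1→1, 7.7→7, 9.1→10, 8.4→8.5, 4.8→4
Rank sum = 2.5 + 1 + 7 + 10 + 8.5 + 4 = 33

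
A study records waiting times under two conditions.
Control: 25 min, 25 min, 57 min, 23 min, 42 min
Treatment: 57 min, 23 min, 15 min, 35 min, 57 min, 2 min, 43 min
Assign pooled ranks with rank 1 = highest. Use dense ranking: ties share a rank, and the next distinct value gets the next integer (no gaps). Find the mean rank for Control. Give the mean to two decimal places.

Sorted (descending): 57, 57, 57, 43, 42, 35, 25, 25, 23, 23, 15, 2
The 3 values of 57 share dense rank 1.
The 2 values of 25 share dense rank 5.
The 2 values of 23 share dense rank 6.
Remaining distinct values take the next consecutive integers.
Control values → pooled ranks: 25→5, 25→5, 57→1, 23→6, 42→3
Mean rank = (5 + 5 + 1 + 6 + 3) / 5 = 4.00

4.00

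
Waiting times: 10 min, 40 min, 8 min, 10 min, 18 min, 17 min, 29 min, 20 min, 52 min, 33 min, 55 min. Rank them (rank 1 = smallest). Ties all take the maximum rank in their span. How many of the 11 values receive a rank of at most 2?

Sorted (ascending): 8, 10, 10, 17, 18, 20, 29, 33, 40, 52, 55
The 2 values of 10 occupy positions 2–3 → each gets rank 3.
Ranks ≤ 2: {1} → 1 value.

1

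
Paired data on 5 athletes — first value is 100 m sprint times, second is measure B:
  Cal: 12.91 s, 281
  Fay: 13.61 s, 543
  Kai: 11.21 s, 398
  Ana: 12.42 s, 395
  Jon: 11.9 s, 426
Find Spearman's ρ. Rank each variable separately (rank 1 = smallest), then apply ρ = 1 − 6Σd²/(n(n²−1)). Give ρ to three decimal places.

0.100

Ranks of variable 1: 4, 5, 1, 3, 2
Ranks of variable 2: 1, 5, 3, 2, 4
d = r₁ − r₂: 3, 0, -2, 1, -2
d²: 9, 0, 4, 1, 4; Σd² = 18
ρ = 1 − 6·18/(5·24) = 1 − 108/120 = 0.100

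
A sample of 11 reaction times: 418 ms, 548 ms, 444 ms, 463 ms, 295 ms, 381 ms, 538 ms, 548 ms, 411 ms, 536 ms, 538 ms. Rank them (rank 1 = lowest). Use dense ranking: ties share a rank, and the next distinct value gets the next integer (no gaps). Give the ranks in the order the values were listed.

Sorted (ascending): 295, 381, 411, 418, 444, 463, 536, 538, 538, 548, 548
The 2 values of 538 share dense rank 8.
The 2 values of 548 share dense rank 9.
Remaining distinct values take the next consecutive integers.

4, 9, 5, 6, 1, 2, 8, 9, 3, 7, 8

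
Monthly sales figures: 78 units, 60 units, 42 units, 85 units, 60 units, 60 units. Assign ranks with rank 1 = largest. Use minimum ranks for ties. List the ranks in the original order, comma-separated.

Sorted (descending): 85, 78, 60, 60, 60, 42
The 3 values of 60 occupy positions 3–5 → each gets rank 3.

2, 3, 6, 1, 3, 3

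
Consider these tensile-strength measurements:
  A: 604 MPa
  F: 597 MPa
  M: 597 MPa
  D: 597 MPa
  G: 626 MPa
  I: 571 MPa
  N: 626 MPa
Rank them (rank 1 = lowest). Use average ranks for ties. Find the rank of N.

Sorted (ascending): 571, 597, 597, 597, 604, 626, 626
The 3 values of 597 occupy positions 2–4 → average rank 3.
The 2 values of 626 occupy positions 6–7 → average rank (6+7)/2 = 6.5.
N has value 626 MPa → rank 6.5.

6.5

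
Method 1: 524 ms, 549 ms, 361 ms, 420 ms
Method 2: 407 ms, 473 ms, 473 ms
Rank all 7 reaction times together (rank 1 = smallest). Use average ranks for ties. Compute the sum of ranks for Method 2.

11

Sorted (ascending): 361, 407, 420, 473, 473, 524, 549
The 2 values of 473 occupy positions 4–5 → average rank (4+5)/2 = 4.5.
Method 2 values → pooled ranks: 407→2, 473→4.5, 473→4.5
Rank sum = 2 + 4.5 + 4.5 = 11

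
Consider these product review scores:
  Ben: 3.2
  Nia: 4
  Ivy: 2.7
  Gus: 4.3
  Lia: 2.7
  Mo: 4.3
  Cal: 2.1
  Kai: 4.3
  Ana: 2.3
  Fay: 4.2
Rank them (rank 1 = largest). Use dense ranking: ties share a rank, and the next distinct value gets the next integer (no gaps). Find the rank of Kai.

1

Sorted (descending): 4.3, 4.3, 4.3, 4.2, 4, 3.2, 2.7, 2.7, 2.3, 2.1
The 3 values of 4.3 share dense rank 1.
The 2 values of 2.7 share dense rank 5.
Remaining distinct values take the next consecutive integers.
Kai has value 4.3 → rank 1.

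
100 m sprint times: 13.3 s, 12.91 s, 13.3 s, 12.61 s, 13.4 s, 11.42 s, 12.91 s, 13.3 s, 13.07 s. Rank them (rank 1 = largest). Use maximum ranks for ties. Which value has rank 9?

Sorted (descending): 13.4, 13.3, 13.3, 13.3, 13.07, 12.91, 12.91, 12.61, 11.42
The 3 values of 13.3 occupy positions 2–4 → each gets rank 4.
The 2 values of 12.91 occupy positions 6–7 → each gets rank 7.
Rank 9 → value 11.42.

11.42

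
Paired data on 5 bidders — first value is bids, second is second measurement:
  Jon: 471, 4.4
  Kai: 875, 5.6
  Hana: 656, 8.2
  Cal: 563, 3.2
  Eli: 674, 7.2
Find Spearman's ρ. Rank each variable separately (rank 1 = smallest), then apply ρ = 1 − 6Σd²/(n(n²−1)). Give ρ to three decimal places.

0.500

Ranks of variable 1: 1, 5, 3, 2, 4
Ranks of variable 2: 2, 3, 5, 1, 4
d = r₁ − r₂: -1, 2, -2, 1, 0
d²: 1, 4, 4, 1, 0; Σd² = 10
ρ = 1 − 6·10/(5·24) = 1 − 60/120 = 0.500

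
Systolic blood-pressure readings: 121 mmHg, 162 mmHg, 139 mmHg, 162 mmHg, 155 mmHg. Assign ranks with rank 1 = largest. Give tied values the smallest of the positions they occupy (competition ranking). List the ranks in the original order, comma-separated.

Sorted (descending): 162, 162, 155, 139, 121
The 2 values of 162 occupy positions 1–2 → each gets rank 1.

5, 1, 4, 1, 3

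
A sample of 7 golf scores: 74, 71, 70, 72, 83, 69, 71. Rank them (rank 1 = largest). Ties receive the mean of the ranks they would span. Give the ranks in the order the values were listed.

2, 4.5, 6, 3, 1, 7, 4.5

Sorted (descending): 83, 74, 72, 71, 71, 70, 69
The 2 values of 71 occupy positions 4–5 → average rank (4+5)/2 = 4.5.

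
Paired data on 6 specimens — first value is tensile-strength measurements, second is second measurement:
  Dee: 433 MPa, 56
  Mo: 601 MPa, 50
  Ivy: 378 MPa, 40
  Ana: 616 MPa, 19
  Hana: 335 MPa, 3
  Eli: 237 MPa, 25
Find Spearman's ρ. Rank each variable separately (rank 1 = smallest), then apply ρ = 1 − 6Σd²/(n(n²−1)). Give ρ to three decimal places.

0.257

Ranks of variable 1: 4, 5, 3, 6, 2, 1
Ranks of variable 2: 6, 5, 4, 2, 1, 3
d = r₁ − r₂: -2, 0, -1, 4, 1, -2
d²: 4, 0, 1, 16, 1, 4; Σd² = 26
ρ = 1 − 6·26/(6·35) = 1 − 156/210 = 0.257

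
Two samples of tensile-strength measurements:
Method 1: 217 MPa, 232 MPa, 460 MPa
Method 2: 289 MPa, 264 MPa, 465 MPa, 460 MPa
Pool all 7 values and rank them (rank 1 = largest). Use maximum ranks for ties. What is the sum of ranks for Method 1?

Sorted (descending): 465, 460, 460, 289, 264, 232, 217
The 2 values of 460 occupy positions 2–3 → each gets rank 3.
Method 1 values → pooled ranks: 217→7, 232→6, 460→3
Rank sum = 7 + 6 + 3 = 16

16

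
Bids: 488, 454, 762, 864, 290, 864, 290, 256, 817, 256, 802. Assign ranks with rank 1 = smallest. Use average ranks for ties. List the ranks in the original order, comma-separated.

6, 5, 7, 10.5, 3.5, 10.5, 3.5, 1.5, 9, 1.5, 8

Sorted (ascending): 256, 256, 290, 290, 454, 488, 762, 802, 817, 864, 864
The 2 values of 256 occupy positions 1–2 → average rank (1+2)/2 = 1.5.
The 2 values of 290 occupy positions 3–4 → average rank (3+4)/2 = 3.5.
The 2 values of 864 occupy positions 10–11 → average rank (10+11)/2 = 10.5.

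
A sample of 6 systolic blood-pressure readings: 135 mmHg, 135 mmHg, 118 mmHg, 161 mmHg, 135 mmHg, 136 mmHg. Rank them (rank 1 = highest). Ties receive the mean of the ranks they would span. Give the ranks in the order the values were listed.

Sorted (descending): 161, 136, 135, 135, 135, 118
The 3 values of 135 occupy positions 3–5 → average rank 4.

4, 4, 6, 1, 4, 2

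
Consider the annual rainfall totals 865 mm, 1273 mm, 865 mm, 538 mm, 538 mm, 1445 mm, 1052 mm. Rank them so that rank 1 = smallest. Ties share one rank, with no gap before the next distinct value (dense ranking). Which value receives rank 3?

Sorted (ascending): 538, 538, 865, 865, 1052, 1273, 1445
The 2 values of 538 share dense rank 1.
The 2 values of 865 share dense rank 2.
Remaining distinct values take the next consecutive integers.
Rank 3 → value 1052.

1052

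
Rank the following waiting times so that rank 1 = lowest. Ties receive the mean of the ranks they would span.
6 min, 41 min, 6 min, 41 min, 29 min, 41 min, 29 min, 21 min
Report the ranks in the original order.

Sorted (ascending): 6, 6, 21, 29, 29, 41, 41, 41
The 2 values of 6 occupy positions 1–2 → average rank (1+2)/2 = 1.5.
The 2 values of 29 occupy positions 4–5 → average rank (4+5)/2 = 4.5.
The 3 values of 41 occupy positions 6–8 → average rank 7.

1.5, 7, 1.5, 7, 4.5, 7, 4.5, 3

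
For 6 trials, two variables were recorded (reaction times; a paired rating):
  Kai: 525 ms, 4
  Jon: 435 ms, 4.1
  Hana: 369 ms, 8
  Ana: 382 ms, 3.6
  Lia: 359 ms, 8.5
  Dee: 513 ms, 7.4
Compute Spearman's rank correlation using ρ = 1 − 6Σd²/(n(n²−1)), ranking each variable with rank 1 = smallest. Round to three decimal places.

-0.600

Ranks of variable 1: 6, 4, 2, 3, 1, 5
Ranks of variable 2: 2, 3, 5, 1, 6, 4
d = r₁ − r₂: 4, 1, -3, 2, -5, 1
d²: 16, 1, 9, 4, 25, 1; Σd² = 56
ρ = 1 − 6·56/(6·35) = 1 − 336/210 = -0.600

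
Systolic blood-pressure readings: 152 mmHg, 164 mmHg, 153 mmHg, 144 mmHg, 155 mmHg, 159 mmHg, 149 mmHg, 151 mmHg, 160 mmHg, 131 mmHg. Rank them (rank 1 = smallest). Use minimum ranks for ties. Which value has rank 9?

Sorted (ascending): 131, 144, 149, 151, 152, 153, 155, 159, 160, 164
No ties — each value takes its position as its rank.
Rank 9 → value 160.

160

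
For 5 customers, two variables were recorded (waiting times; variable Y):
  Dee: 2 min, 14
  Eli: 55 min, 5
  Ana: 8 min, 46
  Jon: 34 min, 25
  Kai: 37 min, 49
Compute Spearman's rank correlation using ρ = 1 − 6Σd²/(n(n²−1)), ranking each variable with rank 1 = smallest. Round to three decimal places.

-0.100

Ranks of variable 1: 1, 5, 2, 3, 4
Ranks of variable 2: 2, 1, 4, 3, 5
d = r₁ − r₂: -1, 4, -2, 0, -1
d²: 1, 16, 4, 0, 1; Σd² = 22
ρ = 1 − 6·22/(5·24) = 1 − 132/120 = -0.100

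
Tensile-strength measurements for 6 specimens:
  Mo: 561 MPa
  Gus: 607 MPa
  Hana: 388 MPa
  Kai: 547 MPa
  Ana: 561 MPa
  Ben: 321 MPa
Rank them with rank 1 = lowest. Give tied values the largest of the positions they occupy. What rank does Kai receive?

Sorted (ascending): 321, 388, 547, 561, 561, 607
The 2 values of 561 occupy positions 4–5 → each gets rank 5.
Kai has value 547 MPa → rank 3.

3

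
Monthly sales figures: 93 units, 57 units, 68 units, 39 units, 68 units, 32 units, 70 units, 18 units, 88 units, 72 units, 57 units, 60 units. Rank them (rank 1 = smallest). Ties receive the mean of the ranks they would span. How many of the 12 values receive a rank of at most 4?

Sorted (ascending): 18, 32, 39, 57, 57, 60, 68, 68, 70, 72, 88, 93
The 2 values of 57 occupy positions 4–5 → average rank (4+5)/2 = 4.5.
The 2 values of 68 occupy positions 7–8 → average rank (7+8)/2 = 7.5.
Ranks ≤ 4: {1, 2, 3} → 3 values.

3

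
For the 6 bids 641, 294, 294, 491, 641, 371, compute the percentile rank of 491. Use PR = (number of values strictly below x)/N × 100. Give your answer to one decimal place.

50.0

N = 6.
Strictly below 491: 3. Equal to 491: 1.
PR = 3/6 × 100 = 50.0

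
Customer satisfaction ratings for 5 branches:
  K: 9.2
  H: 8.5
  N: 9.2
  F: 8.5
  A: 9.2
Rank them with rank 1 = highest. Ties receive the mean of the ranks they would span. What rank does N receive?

2

Sorted (descending): 9.2, 9.2, 9.2, 8.5, 8.5
The 3 values of 9.2 occupy positions 1–3 → average rank 2.
The 2 values of 8.5 occupy positions 4–5 → average rank (4+5)/2 = 4.5.
N has value 9.2 → rank 2.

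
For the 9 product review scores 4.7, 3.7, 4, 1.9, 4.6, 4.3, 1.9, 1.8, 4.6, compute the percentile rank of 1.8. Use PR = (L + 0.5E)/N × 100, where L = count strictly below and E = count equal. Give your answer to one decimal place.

N = 9.
Strictly below 1.8: 0. Equal to 1.8: 1.
PR = (0 + 0.5·1)/9 × 100 = 5.6

5.6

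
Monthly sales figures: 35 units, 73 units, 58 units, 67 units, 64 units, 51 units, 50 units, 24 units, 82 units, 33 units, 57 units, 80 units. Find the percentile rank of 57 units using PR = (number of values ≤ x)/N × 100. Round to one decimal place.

50.0

N = 12.
Strictly below 57: 5. Equal to 57: 1.
PR = 6/12 × 100 = 50.0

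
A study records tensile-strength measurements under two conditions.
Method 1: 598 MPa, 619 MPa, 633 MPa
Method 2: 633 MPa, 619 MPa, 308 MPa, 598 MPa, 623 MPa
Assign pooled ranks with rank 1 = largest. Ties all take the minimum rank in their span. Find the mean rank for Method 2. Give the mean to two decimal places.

Sorted (descending): 633, 633, 623, 619, 619, 598, 598, 308
The 2 values of 633 occupy positions 1–2 → each gets rank 1.
The 2 values of 619 occupy positions 4–5 → each gets rank 4.
The 2 values of 598 occupy positions 6–7 → each gets rank 6.
Method 2 values → pooled ranks: 633→1, 619→4, 308→8, 598→6, 623→3
Mean rank = (1 + 4 + 8 + 6 + 3) / 5 = 4.40

4.40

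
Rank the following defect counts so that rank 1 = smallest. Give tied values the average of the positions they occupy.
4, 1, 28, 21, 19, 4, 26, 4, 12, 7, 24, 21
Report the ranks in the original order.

3, 1, 12, 8.5, 7, 3, 11, 3, 6, 5, 10, 8.5

Sorted (ascending): 1, 4, 4, 4, 7, 12, 19, 21, 21, 24, 26, 28
The 3 values of 4 occupy positions 2–4 → average rank 3.
The 2 values of 21 occupy positions 8–9 → average rank (8+9)/2 = 8.5.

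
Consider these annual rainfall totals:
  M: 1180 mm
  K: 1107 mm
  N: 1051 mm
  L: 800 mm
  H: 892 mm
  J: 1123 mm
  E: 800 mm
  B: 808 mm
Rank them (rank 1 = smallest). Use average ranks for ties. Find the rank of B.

3

Sorted (ascending): 800, 800, 808, 892, 1051, 1107, 1123, 1180
The 2 values of 800 occupy positions 1–2 → average rank (1+2)/2 = 1.5.
B has value 808 mm → rank 3.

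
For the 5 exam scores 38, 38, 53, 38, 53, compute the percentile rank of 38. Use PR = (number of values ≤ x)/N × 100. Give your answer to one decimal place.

60.0

N = 5.
Strictly below 38: 0. Equal to 38: 3.
PR = 3/5 × 100 = 60.0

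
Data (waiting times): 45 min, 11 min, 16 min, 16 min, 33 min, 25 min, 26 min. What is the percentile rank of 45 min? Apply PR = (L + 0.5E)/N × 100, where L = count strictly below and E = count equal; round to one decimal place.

92.9

N = 7.
Strictly below 45: 6. Equal to 45: 1.
PR = (6 + 0.5·1)/7 × 100 = 92.9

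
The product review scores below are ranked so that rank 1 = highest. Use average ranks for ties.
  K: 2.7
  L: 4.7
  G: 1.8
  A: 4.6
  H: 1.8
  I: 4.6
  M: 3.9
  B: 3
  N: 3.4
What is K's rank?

Sorted (descending): 4.7, 4.6, 4.6, 3.9, 3.4, 3, 2.7, 1.8, 1.8
The 2 values of 4.6 occupy positions 2–3 → average rank (2+3)/2 = 2.5.
The 2 values of 1.8 occupy positions 8–9 → average rank (8+9)/2 = 8.5.
K has value 2.7 → rank 7.

7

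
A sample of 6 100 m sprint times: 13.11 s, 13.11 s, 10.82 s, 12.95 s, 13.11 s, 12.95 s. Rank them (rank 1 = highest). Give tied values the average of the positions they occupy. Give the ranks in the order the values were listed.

2, 2, 6, 4.5, 2, 4.5

Sorted (descending): 13.11, 13.11, 13.11, 12.95, 12.95, 10.82
The 3 values of 13.11 occupy positions 1–3 → average rank 2.
The 2 values of 12.95 occupy positions 4–5 → average rank (4+5)/2 = 4.5.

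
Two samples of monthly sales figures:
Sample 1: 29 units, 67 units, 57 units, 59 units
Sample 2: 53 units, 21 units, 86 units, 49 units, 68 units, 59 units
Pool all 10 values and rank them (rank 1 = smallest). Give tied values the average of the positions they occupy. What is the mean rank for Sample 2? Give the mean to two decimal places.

5.58

Sorted (ascending): 21, 29, 49, 53, 57, 59, 59, 67, 68, 86
The 2 values of 59 occupy positions 6–7 → average rank (6+7)/2 = 6.5.
Sample 2 values → pooled ranks: 53→4, 21→1, 86→10, 49→3, 68→9, 59→6.5
Mean rank = (4 + 1 + 10 + 3 + 9 + 6.5) / 6 = 5.58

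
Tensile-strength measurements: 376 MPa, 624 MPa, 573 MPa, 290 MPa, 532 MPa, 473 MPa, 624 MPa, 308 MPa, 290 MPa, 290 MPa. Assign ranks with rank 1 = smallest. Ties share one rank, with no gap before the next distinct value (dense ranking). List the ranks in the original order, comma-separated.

3, 7, 6, 1, 5, 4, 7, 2, 1, 1

Sorted (ascending): 290, 290, 290, 308, 376, 473, 532, 573, 624, 624
The 3 values of 290 share dense rank 1.
The 2 values of 624 share dense rank 7.
Remaining distinct values take the next consecutive integers.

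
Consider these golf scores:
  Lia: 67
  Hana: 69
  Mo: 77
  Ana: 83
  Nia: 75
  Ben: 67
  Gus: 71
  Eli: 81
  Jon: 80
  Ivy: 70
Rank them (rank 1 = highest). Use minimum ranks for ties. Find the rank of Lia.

Sorted (descending): 83, 81, 80, 77, 75, 71, 70, 69, 67, 67
The 2 values of 67 occupy positions 9–10 → each gets rank 9.
Lia has value 67 → rank 9.

9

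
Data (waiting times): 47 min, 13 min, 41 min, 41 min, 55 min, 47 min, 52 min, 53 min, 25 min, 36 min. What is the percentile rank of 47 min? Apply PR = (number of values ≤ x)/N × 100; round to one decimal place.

70.0

N = 10.
Strictly below 47: 5. Equal to 47: 2.
PR = 7/10 × 100 = 70.0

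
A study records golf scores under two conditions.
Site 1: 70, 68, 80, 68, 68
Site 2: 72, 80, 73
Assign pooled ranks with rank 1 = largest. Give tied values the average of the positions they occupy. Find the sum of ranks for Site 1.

27.5

Sorted (descending): 80, 80, 73, 72, 70, 68, 68, 68
The 2 values of 80 occupy positions 1–2 → average rank (1+2)/2 = 1.5.
The 3 values of 68 occupy positions 6–8 → average rank 7.
Site 1 values → pooled ranks: 70→5, 68→7, 80→1.5, 68→7, 68→7
Rank sum = 5 + 7 + 1.5 + 7 + 7 = 27.5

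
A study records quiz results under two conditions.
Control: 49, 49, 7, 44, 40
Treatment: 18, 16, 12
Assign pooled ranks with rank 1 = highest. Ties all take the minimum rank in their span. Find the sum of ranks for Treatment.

Sorted (descending): 49, 49, 44, 40, 18, 16, 12, 7
The 2 values of 49 occupy positions 1–2 → each gets rank 1.
Treatment values → pooled ranks: 18→5, 16→6, 12→7
Rank sum = 5 + 6 + 7 = 18

18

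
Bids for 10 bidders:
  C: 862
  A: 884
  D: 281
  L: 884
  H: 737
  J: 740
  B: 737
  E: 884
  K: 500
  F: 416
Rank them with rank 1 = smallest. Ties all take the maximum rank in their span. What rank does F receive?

2

Sorted (ascending): 281, 416, 500, 737, 737, 740, 862, 884, 884, 884
The 2 values of 737 occupy positions 4–5 → each gets rank 5.
The 3 values of 884 occupy positions 8–10 → each gets rank 10.
F has value 416 → rank 2.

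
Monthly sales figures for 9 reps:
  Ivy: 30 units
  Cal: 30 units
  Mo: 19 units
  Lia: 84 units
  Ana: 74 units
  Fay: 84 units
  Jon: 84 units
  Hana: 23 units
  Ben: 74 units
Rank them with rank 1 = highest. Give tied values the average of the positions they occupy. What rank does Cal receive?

Sorted (descending): 84, 84, 84, 74, 74, 30, 30, 23, 19
The 3 values of 84 occupy positions 1–3 → average rank 2.
The 2 values of 74 occupy positions 4–5 → average rank (4+5)/2 = 4.5.
The 2 values of 30 occupy positions 6–7 → average rank (6+7)/2 = 6.5.
Cal has value 30 units → rank 6.5.

6.5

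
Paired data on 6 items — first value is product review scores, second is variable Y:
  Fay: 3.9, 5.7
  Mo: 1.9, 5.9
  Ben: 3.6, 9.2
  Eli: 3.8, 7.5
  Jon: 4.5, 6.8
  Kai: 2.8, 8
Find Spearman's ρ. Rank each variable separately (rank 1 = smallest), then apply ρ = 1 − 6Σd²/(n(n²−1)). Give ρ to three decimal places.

Ranks of variable 1: 5, 1, 3, 4, 6, 2
Ranks of variable 2: 1, 2, 6, 4, 3, 5
d = r₁ − r₂: 4, -1, -3, 0, 3, -3
d²: 16, 1, 9, 0, 9, 9; Σd² = 44
ρ = 1 − 6·44/(6·35) = 1 − 264/210 = -0.257

-0.257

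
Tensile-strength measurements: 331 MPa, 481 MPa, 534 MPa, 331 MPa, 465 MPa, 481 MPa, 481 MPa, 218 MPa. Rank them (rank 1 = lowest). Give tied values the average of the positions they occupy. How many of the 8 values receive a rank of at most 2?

1

Sorted (ascending): 218, 331, 331, 465, 481, 481, 481, 534
The 2 values of 331 occupy positions 2–3 → average rank (2+3)/2 = 2.5.
The 3 values of 481 occupy positions 5–7 → average rank 6.
Ranks ≤ 2: {1} → 1 value.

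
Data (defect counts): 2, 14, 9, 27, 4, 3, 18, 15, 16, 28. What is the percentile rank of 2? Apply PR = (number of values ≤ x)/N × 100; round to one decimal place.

N = 10.
Strictly below 2: 0. Equal to 2: 1.
PR = 1/10 × 100 = 10.0

10.0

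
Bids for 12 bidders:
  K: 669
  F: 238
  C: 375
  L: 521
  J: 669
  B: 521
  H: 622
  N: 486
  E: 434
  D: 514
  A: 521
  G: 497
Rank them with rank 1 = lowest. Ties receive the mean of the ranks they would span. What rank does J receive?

Sorted (ascending): 238, 375, 434, 486, 497, 514, 521, 521, 521, 622, 669, 669
The 3 values of 521 occupy positions 7–9 → average rank 8.
The 2 values of 669 occupy positions 11–12 → average rank (11+12)/2 = 11.5.
J has value 669 → rank 11.5.

11.5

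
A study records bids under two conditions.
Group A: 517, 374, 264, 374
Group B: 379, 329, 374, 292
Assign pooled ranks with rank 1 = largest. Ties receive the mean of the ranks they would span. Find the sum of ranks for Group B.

Sorted (descending): 517, 379, 374, 374, 374, 329, 292, 264
The 3 values of 374 occupy positions 3–5 → average rank 4.
Group B values → pooled ranks: 379→2, 329→6, 374→4, 292→7
Rank sum = 2 + 6 + 4 + 7 = 19

19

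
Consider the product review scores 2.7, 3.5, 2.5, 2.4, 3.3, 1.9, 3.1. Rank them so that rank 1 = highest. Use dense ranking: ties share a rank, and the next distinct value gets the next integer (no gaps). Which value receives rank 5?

Sorted (descending): 3.5, 3.3, 3.1, 2.7, 2.5, 2.4, 1.9
No ties — each value takes its position as its rank.
Rank 5 → value 2.5.

2.5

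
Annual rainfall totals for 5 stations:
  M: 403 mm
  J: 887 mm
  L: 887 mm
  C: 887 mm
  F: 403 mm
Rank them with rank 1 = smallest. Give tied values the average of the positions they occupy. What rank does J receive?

4

Sorted (ascending): 403, 403, 887, 887, 887
The 2 values of 403 occupy positions 1–2 → average rank (1+2)/2 = 1.5.
The 3 values of 887 occupy positions 3–5 → average rank 4.
J has value 887 mm → rank 4.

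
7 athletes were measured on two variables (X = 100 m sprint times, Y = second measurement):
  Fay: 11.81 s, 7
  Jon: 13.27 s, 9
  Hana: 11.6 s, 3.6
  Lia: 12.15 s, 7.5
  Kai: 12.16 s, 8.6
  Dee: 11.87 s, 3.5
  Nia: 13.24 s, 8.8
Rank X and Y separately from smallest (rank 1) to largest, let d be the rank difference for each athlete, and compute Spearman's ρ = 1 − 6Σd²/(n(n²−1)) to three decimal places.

0.893

Ranks of variable 1: 2, 7, 1, 4, 5, 3, 6
Ranks of variable 2: 3, 7, 2, 4, 5, 1, 6
d = r₁ − r₂: -1, 0, -1, 0, 0, 2, 0
d²: 1, 0, 1, 0, 0, 4, 0; Σd² = 6
ρ = 1 − 6·6/(7·48) = 1 − 36/336 = 0.893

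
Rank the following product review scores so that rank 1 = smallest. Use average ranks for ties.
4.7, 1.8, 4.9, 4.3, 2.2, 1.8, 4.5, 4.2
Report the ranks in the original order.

7, 1.5, 8, 5, 3, 1.5, 6, 4

Sorted (ascending): 1.8, 1.8, 2.2, 4.2, 4.3, 4.5, 4.7, 4.9
The 2 values of 1.8 occupy positions 1–2 → average rank (1+2)/2 = 1.5.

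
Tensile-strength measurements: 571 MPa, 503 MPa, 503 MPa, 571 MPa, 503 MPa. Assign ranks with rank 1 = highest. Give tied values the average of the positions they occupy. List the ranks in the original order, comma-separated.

1.5, 4, 4, 1.5, 4

Sorted (descending): 571, 571, 503, 503, 503
The 2 values of 571 occupy positions 1–2 → average rank (1+2)/2 = 1.5.
The 3 values of 503 occupy positions 3–5 → average rank 4.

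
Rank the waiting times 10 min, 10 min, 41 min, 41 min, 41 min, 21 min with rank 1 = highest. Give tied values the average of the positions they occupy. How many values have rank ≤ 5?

4

Sorted (descending): 41, 41, 41, 21, 10, 10
The 3 values of 41 occupy positions 1–3 → average rank 2.
The 2 values of 10 occupy positions 5–6 → average rank (5+6)/2 = 5.5.
Ranks ≤ 5: {2, 2, 2, 4} → 4 values.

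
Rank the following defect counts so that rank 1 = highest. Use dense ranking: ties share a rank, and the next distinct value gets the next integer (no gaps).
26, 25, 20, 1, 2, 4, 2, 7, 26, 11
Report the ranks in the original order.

1, 2, 3, 8, 7, 6, 7, 5, 1, 4

Sorted (descending): 26, 26, 25, 20, 11, 7, 4, 2, 2, 1
The 2 values of 26 share dense rank 1.
The 2 values of 2 share dense rank 7.
Remaining distinct values take the next consecutive integers.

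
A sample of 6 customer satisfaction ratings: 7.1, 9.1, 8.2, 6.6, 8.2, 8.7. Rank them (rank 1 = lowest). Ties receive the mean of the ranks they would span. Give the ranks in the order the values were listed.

Sorted (ascending): 6.6, 7.1, 8.2, 8.2, 8.7, 9.1
The 2 values of 8.2 occupy positions 3–4 → average rank (3+4)/2 = 3.5.

2, 6, 3.5, 1, 3.5, 5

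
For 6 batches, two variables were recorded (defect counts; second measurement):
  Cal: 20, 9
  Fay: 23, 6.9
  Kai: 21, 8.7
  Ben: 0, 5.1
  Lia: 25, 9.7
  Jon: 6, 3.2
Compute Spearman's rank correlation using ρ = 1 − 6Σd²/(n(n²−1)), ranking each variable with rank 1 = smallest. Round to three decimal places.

0.714

Ranks of variable 1: 3, 5, 4, 1, 6, 2
Ranks of variable 2: 5, 3, 4, 2, 6, 1
d = r₁ − r₂: -2, 2, 0, -1, 0, 1
d²: 4, 4, 0, 1, 0, 1; Σd² = 10
ρ = 1 − 6·10/(6·35) = 1 − 60/210 = 0.714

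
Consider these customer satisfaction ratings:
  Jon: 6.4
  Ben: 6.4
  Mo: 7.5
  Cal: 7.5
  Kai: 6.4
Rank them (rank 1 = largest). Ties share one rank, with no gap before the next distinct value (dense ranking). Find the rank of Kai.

2

Sorted (descending): 7.5, 7.5, 6.4, 6.4, 6.4
The 2 values of 7.5 share dense rank 1.
The 3 values of 6.4 share dense rank 2.
Kai has value 6.4 → rank 2.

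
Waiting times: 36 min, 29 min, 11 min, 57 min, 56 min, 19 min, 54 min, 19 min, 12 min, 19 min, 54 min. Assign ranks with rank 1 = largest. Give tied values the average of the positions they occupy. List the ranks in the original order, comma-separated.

5, 6, 11, 1, 2, 8, 3.5, 8, 10, 8, 3.5

Sorted (descending): 57, 56, 54, 54, 36, 29, 19, 19, 19, 12, 11
The 2 values of 54 occupy positions 3–4 → average rank (3+4)/2 = 3.5.
The 3 values of 19 occupy positions 7–9 → average rank 8.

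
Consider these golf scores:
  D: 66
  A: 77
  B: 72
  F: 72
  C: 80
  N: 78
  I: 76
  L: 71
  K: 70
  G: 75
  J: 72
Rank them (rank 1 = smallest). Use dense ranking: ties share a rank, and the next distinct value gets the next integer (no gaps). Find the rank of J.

4

Sorted (ascending): 66, 70, 71, 72, 72, 72, 75, 76, 77, 78, 80
The 3 values of 72 share dense rank 4.
Remaining distinct values take the next consecutive integers.
J has value 72 → rank 4.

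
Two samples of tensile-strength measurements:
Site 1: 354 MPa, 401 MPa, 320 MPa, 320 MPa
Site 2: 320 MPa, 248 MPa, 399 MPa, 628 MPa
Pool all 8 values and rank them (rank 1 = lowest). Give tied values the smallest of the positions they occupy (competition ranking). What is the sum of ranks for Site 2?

Sorted (ascending): 248, 320, 320, 320, 354, 399, 401, 628
The 3 values of 320 occupy positions 2–4 → each gets rank 2.
Site 2 values → pooled ranks: 320→2, 248→1, 399→6, 628→8
Rank sum = 2 + 1 + 6 + 8 = 17

17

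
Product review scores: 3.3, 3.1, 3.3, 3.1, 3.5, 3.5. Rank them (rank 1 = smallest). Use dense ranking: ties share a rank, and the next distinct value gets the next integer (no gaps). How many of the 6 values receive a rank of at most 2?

Sorted (ascending): 3.1, 3.1, 3.3, 3.3, 3.5, 3.5
The 2 values of 3.1 share dense rank 1.
The 2 values of 3.3 share dense rank 2.
The 2 values of 3.5 share dense rank 3.
Ranks ≤ 2: {1, 1, 2, 2} → 4 values.

4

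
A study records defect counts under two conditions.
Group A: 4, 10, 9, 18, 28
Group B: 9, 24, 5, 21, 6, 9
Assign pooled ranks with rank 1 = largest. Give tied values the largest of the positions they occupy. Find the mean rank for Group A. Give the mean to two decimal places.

5.80

Sorted (descending): 28, 24, 21, 18, 10, 9, 9, 9, 6, 5, 4
The 3 values of 9 occupy positions 6–8 → each gets rank 8.
Group A values → pooled ranks: 4→11, 10→5, 9→8, 18→4, 28→1
Mean rank = (11 + 5 + 8 + 4 + 1) / 5 = 5.80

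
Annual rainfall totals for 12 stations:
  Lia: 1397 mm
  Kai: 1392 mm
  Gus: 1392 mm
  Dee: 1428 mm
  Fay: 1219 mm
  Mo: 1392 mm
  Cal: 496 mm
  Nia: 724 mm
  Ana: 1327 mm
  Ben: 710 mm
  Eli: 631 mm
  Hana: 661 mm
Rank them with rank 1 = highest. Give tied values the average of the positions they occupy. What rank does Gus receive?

4

Sorted (descending): 1428, 1397, 1392, 1392, 1392, 1327, 1219, 724, 710, 661, 631, 496
The 3 values of 1392 occupy positions 3–5 → average rank 4.
Gus has value 1392 mm → rank 4.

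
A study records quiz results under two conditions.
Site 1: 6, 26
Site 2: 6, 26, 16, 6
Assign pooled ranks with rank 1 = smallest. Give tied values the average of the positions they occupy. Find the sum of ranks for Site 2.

13.5

Sorted (ascending): 6, 6, 6, 16, 26, 26
The 3 values of 6 occupy positions 1–3 → average rank 2.
The 2 values of 26 occupy positions 5–6 → average rank (5+6)/2 = 5.5.
Site 2 values → pooled ranks: 6→2, 26→5.5, 16→4, 6→2
Rank sum = 2 + 5.5 + 4 + 2 = 13.5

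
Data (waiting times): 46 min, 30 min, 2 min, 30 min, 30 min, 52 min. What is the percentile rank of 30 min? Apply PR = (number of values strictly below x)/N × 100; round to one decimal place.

N = 6.
Strictly below 30: 1. Equal to 30: 3.
PR = 1/6 × 100 = 16.7

16.7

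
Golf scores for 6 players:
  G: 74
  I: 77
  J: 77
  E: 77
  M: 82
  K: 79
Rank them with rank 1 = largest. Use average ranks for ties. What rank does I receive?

4

Sorted (descending): 82, 79, 77, 77, 77, 74
The 3 values of 77 occupy positions 3–5 → average rank 4.
I has value 77 → rank 4.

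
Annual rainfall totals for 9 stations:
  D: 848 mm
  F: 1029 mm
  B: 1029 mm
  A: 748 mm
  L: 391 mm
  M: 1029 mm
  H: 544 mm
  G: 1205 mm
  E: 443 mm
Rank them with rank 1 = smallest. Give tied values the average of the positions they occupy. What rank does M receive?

Sorted (ascending): 391, 443, 544, 748, 848, 1029, 1029, 1029, 1205
The 3 values of 1029 occupy positions 6–8 → average rank 7.
M has value 1029 mm → rank 7.

7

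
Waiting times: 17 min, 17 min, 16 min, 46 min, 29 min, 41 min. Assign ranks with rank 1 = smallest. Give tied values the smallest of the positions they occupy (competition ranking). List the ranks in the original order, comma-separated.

2, 2, 1, 6, 4, 5

Sorted (ascending): 16, 17, 17, 29, 41, 46
The 2 values of 17 occupy positions 2–3 → each gets rank 2.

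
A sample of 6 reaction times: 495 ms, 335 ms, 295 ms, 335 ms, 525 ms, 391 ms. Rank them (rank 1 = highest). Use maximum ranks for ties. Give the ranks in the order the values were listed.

Sorted (descending): 525, 495, 391, 335, 335, 295
The 2 values of 335 occupy positions 4–5 → each gets rank 5.

2, 5, 6, 5, 1, 3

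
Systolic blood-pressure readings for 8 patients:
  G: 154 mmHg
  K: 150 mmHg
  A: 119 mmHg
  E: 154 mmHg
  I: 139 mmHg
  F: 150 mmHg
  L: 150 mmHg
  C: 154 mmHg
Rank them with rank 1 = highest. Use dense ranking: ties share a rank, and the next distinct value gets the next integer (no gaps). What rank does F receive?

2

Sorted (descending): 154, 154, 154, 150, 150, 150, 139, 119
The 3 values of 154 share dense rank 1.
The 3 values of 150 share dense rank 2.
Remaining distinct values take the next consecutive integers.
F has value 150 mmHg → rank 2.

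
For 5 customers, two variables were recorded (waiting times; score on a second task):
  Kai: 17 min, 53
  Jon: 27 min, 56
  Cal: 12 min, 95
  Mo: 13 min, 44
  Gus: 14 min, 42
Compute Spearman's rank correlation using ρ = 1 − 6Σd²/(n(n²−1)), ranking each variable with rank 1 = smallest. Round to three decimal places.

Ranks of variable 1: 4, 5, 1, 2, 3
Ranks of variable 2: 3, 4, 5, 2, 1
d = r₁ − r₂: 1, 1, -4, 0, 2
d²: 1, 1, 16, 0, 4; Σd² = 22
ρ = 1 − 6·22/(5·24) = 1 − 132/120 = -0.100

-0.100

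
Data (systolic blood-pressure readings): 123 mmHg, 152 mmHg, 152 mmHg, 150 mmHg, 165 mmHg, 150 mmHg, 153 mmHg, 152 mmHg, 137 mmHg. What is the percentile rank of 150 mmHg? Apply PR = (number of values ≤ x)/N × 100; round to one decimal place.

44.4

N = 9.
Strictly below 150: 2. Equal to 150: 2.
PR = 4/9 × 100 = 44.4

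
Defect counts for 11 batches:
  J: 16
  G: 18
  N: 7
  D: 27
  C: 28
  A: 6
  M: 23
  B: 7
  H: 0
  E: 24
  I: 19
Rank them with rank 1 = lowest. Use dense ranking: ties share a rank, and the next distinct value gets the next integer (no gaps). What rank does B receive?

Sorted (ascending): 0, 6, 7, 7, 16, 18, 19, 23, 24, 27, 28
The 2 values of 7 share dense rank 3.
Remaining distinct values take the next consecutive integers.
B has value 7 → rank 3.

3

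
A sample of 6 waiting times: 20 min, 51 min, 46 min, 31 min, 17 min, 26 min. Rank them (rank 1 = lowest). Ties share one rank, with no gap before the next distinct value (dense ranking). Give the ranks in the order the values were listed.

2, 6, 5, 4, 1, 3

Sorted (ascending): 17, 20, 26, 31, 46, 51
No ties — each value takes its position as its rank.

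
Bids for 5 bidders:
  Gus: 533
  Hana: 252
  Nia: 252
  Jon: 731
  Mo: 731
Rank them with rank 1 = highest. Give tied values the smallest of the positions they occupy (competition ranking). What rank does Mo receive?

1

Sorted (descending): 731, 731, 533, 252, 252
The 2 values of 731 occupy positions 1–2 → each gets rank 1.
The 2 values of 252 occupy positions 4–5 → each gets rank 4.
Mo has value 731 → rank 1.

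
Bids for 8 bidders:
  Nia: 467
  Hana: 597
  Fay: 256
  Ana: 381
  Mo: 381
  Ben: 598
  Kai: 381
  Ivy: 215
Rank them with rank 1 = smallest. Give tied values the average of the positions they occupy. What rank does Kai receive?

4

Sorted (ascending): 215, 256, 381, 381, 381, 467, 597, 598
The 3 values of 381 occupy positions 3–5 → average rank 4.
Kai has value 381 → rank 4.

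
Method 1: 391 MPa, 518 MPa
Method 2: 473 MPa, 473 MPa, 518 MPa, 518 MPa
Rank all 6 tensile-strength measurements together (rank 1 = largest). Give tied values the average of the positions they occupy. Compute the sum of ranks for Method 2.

13

Sorted (descending): 518, 518, 518, 473, 473, 391
The 3 values of 518 occupy positions 1–3 → average rank 2.
The 2 values of 473 occupy positions 4–5 → average rank (4+5)/2 = 4.5.
Method 2 values → pooled ranks: 473→4.5, 473→4.5, 518→2, 518→2
Rank sum = 4.5 + 4.5 + 2 + 2 = 13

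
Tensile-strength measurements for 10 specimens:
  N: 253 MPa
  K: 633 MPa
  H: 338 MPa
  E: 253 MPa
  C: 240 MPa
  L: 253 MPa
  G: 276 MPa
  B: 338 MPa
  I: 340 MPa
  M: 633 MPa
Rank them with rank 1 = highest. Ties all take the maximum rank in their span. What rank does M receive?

Sorted (descending): 633, 633, 340, 338, 338, 276, 253, 253, 253, 240
The 2 values of 633 occupy positions 1–2 → each gets rank 2.
The 2 values of 338 occupy positions 4–5 → each gets rank 5.
The 3 values of 253 occupy positions 7–9 → each gets rank 9.
M has value 633 MPa → rank 2.

2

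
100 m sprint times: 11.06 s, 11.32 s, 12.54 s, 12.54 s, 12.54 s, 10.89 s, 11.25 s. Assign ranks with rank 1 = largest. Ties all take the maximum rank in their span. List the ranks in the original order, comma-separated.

Sorted (descending): 12.54, 12.54, 12.54, 11.32, 11.25, 11.06, 10.89
The 3 values of 12.54 occupy positions 1–3 → each gets rank 3.

6, 4, 3, 3, 3, 7, 5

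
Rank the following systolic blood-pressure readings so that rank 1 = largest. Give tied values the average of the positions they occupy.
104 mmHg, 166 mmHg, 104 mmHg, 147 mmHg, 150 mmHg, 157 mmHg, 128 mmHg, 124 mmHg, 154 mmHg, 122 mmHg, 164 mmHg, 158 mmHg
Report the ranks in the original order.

11.5, 1, 11.5, 7, 6, 4, 8, 9, 5, 10, 2, 3

Sorted (descending): 166, 164, 158, 157, 154, 150, 147, 128, 124, 122, 104, 104
The 2 values of 104 occupy positions 11–12 → average rank (11+12)/2 = 11.5.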